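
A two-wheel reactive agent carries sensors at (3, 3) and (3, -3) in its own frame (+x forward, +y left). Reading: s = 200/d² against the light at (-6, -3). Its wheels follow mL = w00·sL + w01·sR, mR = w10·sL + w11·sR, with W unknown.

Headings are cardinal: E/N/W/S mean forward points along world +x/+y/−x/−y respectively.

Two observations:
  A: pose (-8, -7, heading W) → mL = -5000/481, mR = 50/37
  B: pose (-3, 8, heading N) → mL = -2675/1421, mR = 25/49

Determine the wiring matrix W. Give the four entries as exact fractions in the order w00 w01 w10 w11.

-1 -1 1/2 0

obs A: pose=(-8,-7,W) → sL=100/37, sR=100/13, mL=-5000/481, mR=50/37
obs B: pose=(-3,8,N) → sL=50/49, sR=25/29, mL=-2675/1421, mR=25/49
sensor matrix S = [[100/37, 100/13], [50/49, 25/29]]; det S = -3772500/683501
solve [mL_A; mL_B] = S·[w00; w01] and [mR_A; mR_B] = S·[w10; w11]:
  w00 = -1, w01 = -1, w10 = 1/2, w11 = 0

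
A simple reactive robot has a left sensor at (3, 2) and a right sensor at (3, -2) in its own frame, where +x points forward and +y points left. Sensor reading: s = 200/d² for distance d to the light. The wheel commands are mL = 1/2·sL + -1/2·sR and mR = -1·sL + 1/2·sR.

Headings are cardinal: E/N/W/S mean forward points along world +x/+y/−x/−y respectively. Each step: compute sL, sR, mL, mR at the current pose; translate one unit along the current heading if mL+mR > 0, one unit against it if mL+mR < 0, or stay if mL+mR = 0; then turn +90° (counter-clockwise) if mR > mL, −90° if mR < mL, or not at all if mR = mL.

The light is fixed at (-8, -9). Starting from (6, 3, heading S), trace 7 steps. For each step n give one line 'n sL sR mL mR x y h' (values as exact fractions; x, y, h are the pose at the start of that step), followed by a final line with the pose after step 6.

n=0: pose=(6,3,S); sL=200/337, sR=8/9; mL=-448/3033, mR=-452/3033; mL+mR=-100/337 → advance -1; mR−mL=-4/3033 → turn -1·90°
n=1: pose=(6,4,W); sL=100/121, sR=100/173; mL=2600/20933, mR=-11250/20933; mL+mR=-50/121 → advance -1; mR−mL=-13850/20933 → turn -1·90°
n=2: pose=(7,4,N); sL=8/17, sR=40/109; mL=96/1853, mR=-532/1853; mL+mR=-4/17 → advance -1; mR−mL=-628/1853 → turn -1·90°
n=3: pose=(7,3,E); sL=5/13, sR=25/53; mL=-30/689, mR=-205/1378; mL+mR=-5/26 → advance -1; mR−mL=-145/1378 → turn -1·90°
n=4: pose=(6,3,S); sL=200/337, sR=8/9; mL=-448/3033, mR=-452/3033; mL+mR=-100/337 → advance -1; mR−mL=-4/3033 → turn -1·90°
n=5: pose=(6,4,W); sL=100/121, sR=100/173; mL=2600/20933, mR=-11250/20933; mL+mR=-50/121 → advance -1; mR−mL=-13850/20933 → turn -1·90°
n=6: pose=(7,4,N); sL=8/17, sR=40/109; mL=96/1853, mR=-532/1853; mL+mR=-4/17 → advance -1; mR−mL=-628/1853 → turn -1·90°

0 200/337 8/9 -448/3033 -452/3033 6 3 S
1 100/121 100/173 2600/20933 -11250/20933 6 4 W
2 8/17 40/109 96/1853 -532/1853 7 4 N
3 5/13 25/53 -30/689 -205/1378 7 3 E
4 200/337 8/9 -448/3033 -452/3033 6 3 S
5 100/121 100/173 2600/20933 -11250/20933 6 4 W
6 8/17 40/109 96/1853 -532/1853 7 4 N
final 7 3 E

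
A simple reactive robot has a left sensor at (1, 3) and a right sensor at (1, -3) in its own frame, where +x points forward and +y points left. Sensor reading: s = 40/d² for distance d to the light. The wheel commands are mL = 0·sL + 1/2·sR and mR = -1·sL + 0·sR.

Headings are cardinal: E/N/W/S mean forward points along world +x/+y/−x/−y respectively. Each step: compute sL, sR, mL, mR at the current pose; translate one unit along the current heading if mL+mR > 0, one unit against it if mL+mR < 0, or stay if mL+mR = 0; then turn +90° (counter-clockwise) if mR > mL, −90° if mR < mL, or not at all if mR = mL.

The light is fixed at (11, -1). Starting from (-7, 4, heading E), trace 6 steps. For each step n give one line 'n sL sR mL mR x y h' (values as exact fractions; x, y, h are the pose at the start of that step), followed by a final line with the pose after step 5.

0 40/353 40/293 20/293 -40/353 -7 4 E
1 5/34 2/25 1/25 -5/34 -8 4 S
2 40/409 40/481 20/481 -40/409 -8 5 W
3 4/49 20/137 10/137 -4/49 -7 5 N
4 40/353 40/293 20/293 -40/353 -7 4 E
5 5/34 2/25 1/25 -5/34 -8 4 S
final -8 5 W

n=0: pose=(-7,4,E); sL=40/353, sR=40/293; mL=20/293, mR=-40/353; mL+mR=-4660/103429 → advance -1; mR−mL=-18780/103429 → turn -1·90°
n=1: pose=(-8,4,S); sL=5/34, sR=2/25; mL=1/25, mR=-5/34; mL+mR=-91/850 → advance -1; mR−mL=-159/850 → turn -1·90°
n=2: pose=(-8,5,W); sL=40/409, sR=40/481; mL=20/481, mR=-40/409; mL+mR=-11060/196729 → advance -1; mR−mL=-27420/196729 → turn -1·90°
n=3: pose=(-7,5,N); sL=4/49, sR=20/137; mL=10/137, mR=-4/49; mL+mR=-58/6713 → advance -1; mR−mL=-1038/6713 → turn -1·90°
n=4: pose=(-7,4,E); sL=40/353, sR=40/293; mL=20/293, mR=-40/353; mL+mR=-4660/103429 → advance -1; mR−mL=-18780/103429 → turn -1·90°
n=5: pose=(-8,4,S); sL=5/34, sR=2/25; mL=1/25, mR=-5/34; mL+mR=-91/850 → advance -1; mR−mL=-159/850 → turn -1·90°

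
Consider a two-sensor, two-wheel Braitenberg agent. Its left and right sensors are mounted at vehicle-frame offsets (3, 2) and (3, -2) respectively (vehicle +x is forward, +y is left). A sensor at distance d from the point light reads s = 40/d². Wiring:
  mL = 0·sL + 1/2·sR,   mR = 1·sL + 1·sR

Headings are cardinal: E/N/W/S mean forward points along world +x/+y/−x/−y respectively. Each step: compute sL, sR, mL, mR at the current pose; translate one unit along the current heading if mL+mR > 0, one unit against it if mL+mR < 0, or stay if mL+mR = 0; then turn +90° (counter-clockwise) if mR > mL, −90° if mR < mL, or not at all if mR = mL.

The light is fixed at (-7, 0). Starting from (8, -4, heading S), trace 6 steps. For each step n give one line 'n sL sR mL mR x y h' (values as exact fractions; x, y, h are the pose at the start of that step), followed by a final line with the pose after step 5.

0 20/169 20/109 10/109 5560/18421 8 -4 S
1 40/333 40/373 20/373 28240/124209 8 -5 E
2 1/5 5/41 5/82 66/205 9 -5 N
3 8/41 40/173 20/173 3024/7093 9 -4 W
4 20/169 20/109 10/109 5560/18421 8 -4 S
5 40/333 40/373 20/373 28240/124209 8 -5 E
final 9 -5 N

n=0: pose=(8,-4,S); sL=20/169, sR=20/109; mL=10/109, mR=5560/18421; mL+mR=7250/18421 → advance +1; mR−mL=3870/18421 → turn +1·90°
n=1: pose=(8,-5,E); sL=40/333, sR=40/373; mL=20/373, mR=28240/124209; mL+mR=34900/124209 → advance +1; mR−mL=21580/124209 → turn +1·90°
n=2: pose=(9,-5,N); sL=1/5, sR=5/41; mL=5/82, mR=66/205; mL+mR=157/410 → advance +1; mR−mL=107/410 → turn +1·90°
n=3: pose=(9,-4,W); sL=8/41, sR=40/173; mL=20/173, mR=3024/7093; mL+mR=3844/7093 → advance +1; mR−mL=2204/7093 → turn +1·90°
n=4: pose=(8,-4,S); sL=20/169, sR=20/109; mL=10/109, mR=5560/18421; mL+mR=7250/18421 → advance +1; mR−mL=3870/18421 → turn +1·90°
n=5: pose=(8,-5,E); sL=40/333, sR=40/373; mL=20/373, mR=28240/124209; mL+mR=34900/124209 → advance +1; mR−mL=21580/124209 → turn +1·90°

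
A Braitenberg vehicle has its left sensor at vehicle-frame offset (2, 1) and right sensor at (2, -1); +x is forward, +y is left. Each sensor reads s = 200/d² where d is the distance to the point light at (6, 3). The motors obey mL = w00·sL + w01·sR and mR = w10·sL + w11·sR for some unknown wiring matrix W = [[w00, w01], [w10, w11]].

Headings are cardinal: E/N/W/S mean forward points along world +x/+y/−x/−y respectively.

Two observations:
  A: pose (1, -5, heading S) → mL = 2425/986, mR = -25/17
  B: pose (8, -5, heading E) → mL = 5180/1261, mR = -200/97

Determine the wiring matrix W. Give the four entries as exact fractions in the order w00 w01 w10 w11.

obs A: pose=(1,-5,S) → sL=50/29, sR=25/17, mL=2425/986, mR=-25/17
obs B: pose=(8,-5,E) → sL=40/13, sR=200/97, mL=5180/1261, mR=-200/97
sensor matrix S = [[50/29, 25/17], [40/13, 200/97]]; det S = -603000/621673
solve [mL_A; mL_B] = S·[w00; w01] and [mR_A; mR_B] = S·[w10; w11]:
  w00 = 1, w01 = 1/2, w10 = 0, w11 = -1

1 1/2 0 -1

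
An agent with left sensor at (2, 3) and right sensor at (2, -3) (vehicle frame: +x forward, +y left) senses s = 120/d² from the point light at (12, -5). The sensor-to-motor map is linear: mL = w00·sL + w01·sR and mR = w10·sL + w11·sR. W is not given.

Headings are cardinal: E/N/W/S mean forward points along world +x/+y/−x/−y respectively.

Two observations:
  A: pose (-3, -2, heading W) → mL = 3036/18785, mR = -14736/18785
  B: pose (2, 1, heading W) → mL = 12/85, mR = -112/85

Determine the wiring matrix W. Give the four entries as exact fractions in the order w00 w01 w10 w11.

obs A: pose=(-3,-2,W) → sL=120/289, sR=24/65, mL=3036/18785, mR=-14736/18785
obs B: pose=(2,1,W) → sL=40/51, sR=8/15, mL=12/85, mR=-112/85
sensor matrix S = [[120/289, 24/65], [40/51, 8/15]]; det S = -256/3757
solve [mL_A; mL_B] = S·[w00; w01] and [mR_A; mR_B] = S·[w10; w11]:
  w00 = -1/2, w01 = 1, w10 = -1, w11 = -1

-1/2 1 -1 -1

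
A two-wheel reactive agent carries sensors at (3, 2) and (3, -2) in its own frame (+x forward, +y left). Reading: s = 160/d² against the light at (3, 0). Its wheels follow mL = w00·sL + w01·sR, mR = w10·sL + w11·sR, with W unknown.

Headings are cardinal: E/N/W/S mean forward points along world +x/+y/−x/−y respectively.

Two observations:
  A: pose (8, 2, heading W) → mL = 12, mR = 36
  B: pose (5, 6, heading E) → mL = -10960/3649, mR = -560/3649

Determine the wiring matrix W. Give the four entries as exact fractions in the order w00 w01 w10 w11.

1/2 -1 1 -1/2

obs A: pose=(8,2,W) → sL=40, sR=8, mL=12, mR=36
obs B: pose=(5,6,E) → sL=160/89, sR=160/41, mL=-10960/3649, mR=-560/3649
sensor matrix S = [[40, 8], [160/89, 160/41]]; det S = 517120/3649
solve [mL_A; mL_B] = S·[w00; w01] and [mR_A; mR_B] = S·[w10; w11]:
  w00 = 1/2, w01 = -1, w10 = 1, w11 = -1/2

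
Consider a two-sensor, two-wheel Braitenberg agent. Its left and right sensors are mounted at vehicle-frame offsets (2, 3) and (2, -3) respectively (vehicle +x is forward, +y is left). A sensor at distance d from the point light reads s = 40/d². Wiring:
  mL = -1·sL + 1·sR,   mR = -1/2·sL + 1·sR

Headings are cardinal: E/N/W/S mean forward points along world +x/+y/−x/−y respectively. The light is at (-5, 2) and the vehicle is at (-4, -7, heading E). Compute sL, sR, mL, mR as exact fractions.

left sensor world pos  = (-2, -4); dL² = 45
right sensor world pos = (-2, -10); dR² = 153
sL = 40/45 = 8/9
sR = 40/153 = 40/153
mL = -1·sL + 1·sR = -32/51
mR = -1/2·sL + 1·sR = -28/153

8/9 40/153 -32/51 -28/153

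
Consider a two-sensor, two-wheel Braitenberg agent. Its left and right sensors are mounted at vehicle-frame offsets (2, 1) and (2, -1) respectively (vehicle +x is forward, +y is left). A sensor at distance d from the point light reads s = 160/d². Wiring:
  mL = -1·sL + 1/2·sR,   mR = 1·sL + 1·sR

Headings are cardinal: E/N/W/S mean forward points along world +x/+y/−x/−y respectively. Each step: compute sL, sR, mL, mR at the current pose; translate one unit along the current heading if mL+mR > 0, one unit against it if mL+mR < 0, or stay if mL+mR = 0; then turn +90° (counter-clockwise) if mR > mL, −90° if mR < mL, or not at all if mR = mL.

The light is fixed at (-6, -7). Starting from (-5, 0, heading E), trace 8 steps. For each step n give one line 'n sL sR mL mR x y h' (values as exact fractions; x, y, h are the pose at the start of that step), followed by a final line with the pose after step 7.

n=0: pose=(-5,0,E); sL=160/73, sR=32/9; mL=-272/657, mR=3776/657; mL+mR=16/3 → advance +1; mR−mL=4048/657 → turn +1·90°
n=1: pose=(-4,0,N); sL=80/41, sR=16/9; mL=-392/369, mR=1376/369; mL+mR=8/3 → advance +1; mR−mL=1768/369 → turn +1·90°
n=2: pose=(-4,1,W); sL=160/49, sR=160/81; mL=-9040/3969, mR=20800/3969; mL+mR=80/27 → advance +1; mR−mL=29840/3969 → turn +1·90°
n=3: pose=(-5,1,S); sL=4, sR=40/9; mL=-16/9, mR=76/9; mL+mR=20/3 → advance +1; mR−mL=92/9 → turn +1·90°
n=4: pose=(-5,0,E); sL=160/73, sR=32/9; mL=-272/657, mR=3776/657; mL+mR=16/3 → advance +1; mR−mL=4048/657 → turn +1·90°
n=5: pose=(-4,0,N); sL=80/41, sR=16/9; mL=-392/369, mR=1376/369; mL+mR=8/3 → advance +1; mR−mL=1768/369 → turn +1·90°
n=6: pose=(-4,1,W); sL=160/49, sR=160/81; mL=-9040/3969, mR=20800/3969; mL+mR=80/27 → advance +1; mR−mL=29840/3969 → turn +1·90°
n=7: pose=(-5,1,S); sL=4, sR=40/9; mL=-16/9, mR=76/9; mL+mR=20/3 → advance +1; mR−mL=92/9 → turn +1·90°

0 160/73 32/9 -272/657 3776/657 -5 0 E
1 80/41 16/9 -392/369 1376/369 -4 0 N
2 160/49 160/81 -9040/3969 20800/3969 -4 1 W
3 4 40/9 -16/9 76/9 -5 1 S
4 160/73 32/9 -272/657 3776/657 -5 0 E
5 80/41 16/9 -392/369 1376/369 -4 0 N
6 160/49 160/81 -9040/3969 20800/3969 -4 1 W
7 4 40/9 -16/9 76/9 -5 1 S
final -5 0 E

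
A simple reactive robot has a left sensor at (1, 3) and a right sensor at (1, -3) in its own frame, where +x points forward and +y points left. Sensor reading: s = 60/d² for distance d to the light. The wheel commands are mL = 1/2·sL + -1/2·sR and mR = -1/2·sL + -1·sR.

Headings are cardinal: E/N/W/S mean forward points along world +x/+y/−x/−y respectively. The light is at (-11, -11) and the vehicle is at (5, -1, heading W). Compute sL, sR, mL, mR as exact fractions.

30/137 30/197 900/26989 -7065/26989

left sensor world pos  = (4, -4); dL² = 274
right sensor world pos = (4, 2); dR² = 394
sL = 60/274 = 30/137
sR = 60/394 = 30/197
mL = 1/2·sL + -1/2·sR = 900/26989
mR = -1/2·sL + -1·sR = -7065/26989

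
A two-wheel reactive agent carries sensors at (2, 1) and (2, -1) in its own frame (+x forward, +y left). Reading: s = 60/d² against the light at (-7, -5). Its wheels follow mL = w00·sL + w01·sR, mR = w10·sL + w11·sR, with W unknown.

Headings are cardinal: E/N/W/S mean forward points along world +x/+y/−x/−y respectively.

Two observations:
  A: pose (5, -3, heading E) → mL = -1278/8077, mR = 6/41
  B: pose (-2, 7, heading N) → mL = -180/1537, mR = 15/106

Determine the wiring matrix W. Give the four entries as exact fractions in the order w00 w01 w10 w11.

obs A: pose=(5,-3,E) → sL=12/41, sR=60/197, mL=-1278/8077, mR=6/41
obs B: pose=(-2,7,N) → sL=15/53, sR=15/58, mL=-180/1537, mR=15/106
sensor matrix S = [[12/41, 60/197], [15/53, 15/58]]; det S = -130410/12414349
solve [mL_A; mL_B] = S·[w00; w01] and [mR_A; mR_B] = S·[w10; w11]:
  w00 = 1/2, w01 = -1, w10 = 1/2, w11 = 0

1/2 -1 1/2 0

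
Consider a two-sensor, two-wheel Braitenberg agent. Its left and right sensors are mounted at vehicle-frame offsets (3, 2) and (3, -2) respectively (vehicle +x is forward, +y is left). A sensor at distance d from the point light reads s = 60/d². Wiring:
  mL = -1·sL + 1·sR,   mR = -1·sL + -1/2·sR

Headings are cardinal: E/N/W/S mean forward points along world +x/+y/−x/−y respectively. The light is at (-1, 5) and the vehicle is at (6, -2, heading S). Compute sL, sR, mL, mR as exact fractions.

left sensor world pos  = (8, -5); dL² = 181
right sensor world pos = (4, -5); dR² = 125
sL = 60/181 = 60/181
sR = 60/125 = 12/25
mL = -1·sL + 1·sR = 672/4525
mR = -1·sL + -1/2·sR = -2586/4525

60/181 12/25 672/4525 -2586/4525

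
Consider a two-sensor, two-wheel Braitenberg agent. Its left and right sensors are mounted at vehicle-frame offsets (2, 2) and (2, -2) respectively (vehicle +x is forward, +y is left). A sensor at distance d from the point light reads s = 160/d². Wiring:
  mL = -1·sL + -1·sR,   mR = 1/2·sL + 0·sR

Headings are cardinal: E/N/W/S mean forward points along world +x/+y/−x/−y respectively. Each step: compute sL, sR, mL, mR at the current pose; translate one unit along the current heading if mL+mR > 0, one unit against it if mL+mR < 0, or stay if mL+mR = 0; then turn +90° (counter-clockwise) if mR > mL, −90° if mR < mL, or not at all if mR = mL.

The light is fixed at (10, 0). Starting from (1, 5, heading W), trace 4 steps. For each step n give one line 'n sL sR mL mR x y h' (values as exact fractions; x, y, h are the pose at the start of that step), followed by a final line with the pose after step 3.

n=0: pose=(1,5,W); sL=16/13, sR=16/17; mL=-480/221, mR=8/13; mL+mR=-344/221 → advance -1; mR−mL=616/221 → turn +1·90°
n=1: pose=(2,5,S); sL=32/9, sR=160/109; mL=-4928/981, mR=16/9; mL+mR=-3184/981 → advance -1; mR−mL=2224/327 → turn +1·90°
n=2: pose=(2,6,E); sL=8/5, sR=40/13; mL=-304/65, mR=4/5; mL+mR=-252/65 → advance -1; mR−mL=356/65 → turn +1·90°
n=3: pose=(1,6,N); sL=32/37, sR=160/113; mL=-9536/4181, mR=16/37; mL+mR=-7728/4181 → advance -1; mR−mL=11344/4181 → turn +1·90°

0 16/13 16/17 -480/221 8/13 1 5 W
1 32/9 160/109 -4928/981 16/9 2 5 S
2 8/5 40/13 -304/65 4/5 2 6 E
3 32/37 160/113 -9536/4181 16/37 1 6 N
final 1 5 W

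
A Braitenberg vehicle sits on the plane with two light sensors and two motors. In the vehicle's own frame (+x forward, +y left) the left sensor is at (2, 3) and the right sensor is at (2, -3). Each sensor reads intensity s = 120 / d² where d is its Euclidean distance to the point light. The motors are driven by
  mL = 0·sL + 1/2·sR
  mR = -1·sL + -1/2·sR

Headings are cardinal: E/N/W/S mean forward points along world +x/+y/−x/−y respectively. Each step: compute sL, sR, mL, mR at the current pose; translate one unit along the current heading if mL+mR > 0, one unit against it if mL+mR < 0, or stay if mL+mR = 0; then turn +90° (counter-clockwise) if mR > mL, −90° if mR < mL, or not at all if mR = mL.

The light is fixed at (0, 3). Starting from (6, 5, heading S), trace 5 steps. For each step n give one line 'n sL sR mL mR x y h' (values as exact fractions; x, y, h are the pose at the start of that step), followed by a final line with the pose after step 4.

n=0: pose=(6,5,S); sL=40/27, sR=40/3; mL=20/3, mR=-220/27; mL+mR=-40/27 → advance -1; mR−mL=-400/27 → turn -1·90°
n=1: pose=(6,6,W); sL=15/2, sR=30/13; mL=15/13, mR=-225/26; mL+mR=-15/2 → advance -1; mR−mL=-255/26 → turn -1·90°
n=2: pose=(7,6,N); sL=120/41, sR=24/25; mL=12/25, mR=-3492/1025; mL+mR=-120/41 → advance -1; mR−mL=-3984/1025 → turn -1·90°
n=3: pose=(7,5,E); sL=60/53, sR=60/41; mL=30/41, mR=-4050/2173; mL+mR=-60/53 → advance -1; mR−mL=-5640/2173 → turn -1·90°
n=4: pose=(6,5,S); sL=40/27, sR=40/3; mL=20/3, mR=-220/27; mL+mR=-40/27 → advance -1; mR−mL=-400/27 → turn -1·90°

0 40/27 40/3 20/3 -220/27 6 5 S
1 15/2 30/13 15/13 -225/26 6 6 W
2 120/41 24/25 12/25 -3492/1025 7 6 N
3 60/53 60/41 30/41 -4050/2173 7 5 E
4 40/27 40/3 20/3 -220/27 6 5 S
final 6 6 W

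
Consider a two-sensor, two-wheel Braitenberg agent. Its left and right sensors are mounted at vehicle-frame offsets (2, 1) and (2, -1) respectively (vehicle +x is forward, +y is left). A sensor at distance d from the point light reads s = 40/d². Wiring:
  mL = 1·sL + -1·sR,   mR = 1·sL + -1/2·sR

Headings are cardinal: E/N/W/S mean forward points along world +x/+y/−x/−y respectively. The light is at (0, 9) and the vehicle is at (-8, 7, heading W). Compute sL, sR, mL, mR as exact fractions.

40/109 40/101 -320/11009 1860/11009

left sensor world pos  = (-10, 6); dL² = 109
right sensor world pos = (-10, 8); dR² = 101
sL = 40/109 = 40/109
sR = 40/101 = 40/101
mL = 1·sL + -1·sR = -320/11009
mR = 1·sL + -1/2·sR = 1860/11009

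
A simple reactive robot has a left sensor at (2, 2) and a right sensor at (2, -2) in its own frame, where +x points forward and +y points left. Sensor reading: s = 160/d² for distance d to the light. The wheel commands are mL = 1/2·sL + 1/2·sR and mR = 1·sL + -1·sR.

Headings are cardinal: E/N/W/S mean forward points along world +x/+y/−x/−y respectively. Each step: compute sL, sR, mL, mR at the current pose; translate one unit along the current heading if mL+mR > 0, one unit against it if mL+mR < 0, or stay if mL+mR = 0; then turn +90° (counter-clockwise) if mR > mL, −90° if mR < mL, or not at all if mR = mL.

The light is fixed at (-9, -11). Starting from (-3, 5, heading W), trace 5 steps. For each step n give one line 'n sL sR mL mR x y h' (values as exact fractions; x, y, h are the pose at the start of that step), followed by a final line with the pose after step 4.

0 40/53 8/17 552/901 256/901 -3 5 W
1 160/333 160/373 56480/124209 6400/124209 -4 5 N
2 16/41 80/137 2736/5617 -1088/5617 -4 6 E
3 160/289 160/241 42400/69649 -7680/69649 -3 6 S
4 40/53 8/17 552/901 256/901 -3 5 W
final -4 5 N

n=0: pose=(-3,5,W); sL=40/53, sR=8/17; mL=552/901, mR=256/901; mL+mR=808/901 → advance +1; mR−mL=-296/901 → turn -1·90°
n=1: pose=(-4,5,N); sL=160/333, sR=160/373; mL=56480/124209, mR=6400/124209; mL+mR=20960/41403 → advance +1; mR−mL=-50080/124209 → turn -1·90°
n=2: pose=(-4,6,E); sL=16/41, sR=80/137; mL=2736/5617, mR=-1088/5617; mL+mR=1648/5617 → advance +1; mR−mL=-3824/5617 → turn -1·90°
n=3: pose=(-3,6,S); sL=160/289, sR=160/241; mL=42400/69649, mR=-7680/69649; mL+mR=34720/69649 → advance +1; mR−mL=-50080/69649 → turn -1·90°
n=4: pose=(-3,5,W); sL=40/53, sR=8/17; mL=552/901, mR=256/901; mL+mR=808/901 → advance +1; mR−mL=-296/901 → turn -1·90°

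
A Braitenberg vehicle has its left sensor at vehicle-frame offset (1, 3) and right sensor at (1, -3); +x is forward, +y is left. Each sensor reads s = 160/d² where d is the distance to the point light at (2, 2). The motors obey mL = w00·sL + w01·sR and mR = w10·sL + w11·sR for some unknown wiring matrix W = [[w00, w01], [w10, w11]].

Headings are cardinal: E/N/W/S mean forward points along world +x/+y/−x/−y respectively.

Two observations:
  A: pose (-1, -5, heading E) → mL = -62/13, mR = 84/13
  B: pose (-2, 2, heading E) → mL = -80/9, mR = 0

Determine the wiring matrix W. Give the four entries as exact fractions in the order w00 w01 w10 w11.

obs A: pose=(-1,-5,E) → sL=8, sR=20/13, mL=-62/13, mR=84/13
obs B: pose=(-2,2,E) → sL=80/9, sR=80/9, mL=-80/9, mR=0
sensor matrix S = [[8, 20/13], [80/9, 80/9]]; det S = 2240/39
solve [mL_A; mL_B] = S·[w00; w01] and [mR_A; mR_B] = S·[w10; w11]:
  w00 = -1/2, w01 = -1/2, w10 = 1, w11 = -1

-1/2 -1/2 1 -1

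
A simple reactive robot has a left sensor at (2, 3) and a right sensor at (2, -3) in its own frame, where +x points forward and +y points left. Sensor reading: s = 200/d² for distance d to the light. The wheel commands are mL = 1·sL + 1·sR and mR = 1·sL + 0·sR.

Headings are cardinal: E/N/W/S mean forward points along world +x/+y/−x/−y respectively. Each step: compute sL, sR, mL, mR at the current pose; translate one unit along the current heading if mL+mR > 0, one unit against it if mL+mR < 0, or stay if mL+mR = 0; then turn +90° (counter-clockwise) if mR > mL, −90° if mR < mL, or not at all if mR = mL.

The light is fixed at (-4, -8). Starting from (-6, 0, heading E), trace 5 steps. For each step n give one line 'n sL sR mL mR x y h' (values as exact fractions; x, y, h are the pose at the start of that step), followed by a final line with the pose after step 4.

0 200/121 8 1168/121 200/121 -6 0 E
1 5 50/13 115/13 5 -5 0 S
2 8 200/109 1072/109 8 -5 -1 W
3 100/53 100/41 9400/2173 100/53 -6 -1 N
4 200/121 8 1168/121 200/121 -6 0 E
final -5 0 S

n=0: pose=(-6,0,E); sL=200/121, sR=8; mL=1168/121, mR=200/121; mL+mR=1368/121 → advance +1; mR−mL=-8 → turn -1·90°
n=1: pose=(-5,0,S); sL=5, sR=50/13; mL=115/13, mR=5; mL+mR=180/13 → advance +1; mR−mL=-50/13 → turn -1·90°
n=2: pose=(-5,-1,W); sL=8, sR=200/109; mL=1072/109, mR=8; mL+mR=1944/109 → advance +1; mR−mL=-200/109 → turn -1·90°
n=3: pose=(-6,-1,N); sL=100/53, sR=100/41; mL=9400/2173, mR=100/53; mL+mR=13500/2173 → advance +1; mR−mL=-100/41 → turn -1·90°
n=4: pose=(-6,0,E); sL=200/121, sR=8; mL=1168/121, mR=200/121; mL+mR=1368/121 → advance +1; mR−mL=-8 → turn -1·90°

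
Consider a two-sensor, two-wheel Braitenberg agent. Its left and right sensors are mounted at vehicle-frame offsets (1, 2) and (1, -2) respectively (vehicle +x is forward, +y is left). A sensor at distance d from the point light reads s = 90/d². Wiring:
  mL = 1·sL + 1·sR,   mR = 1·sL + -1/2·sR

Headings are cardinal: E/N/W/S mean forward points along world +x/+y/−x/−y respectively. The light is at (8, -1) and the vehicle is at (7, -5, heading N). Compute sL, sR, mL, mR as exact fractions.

left sensor world pos  = (5, -4); dL² = 18
right sensor world pos = (9, -4); dR² = 10
sL = 90/18 = 5
sR = 90/10 = 9
mL = 1·sL + 1·sR = 14
mR = 1·sL + -1/2·sR = 1/2

5 9 14 1/2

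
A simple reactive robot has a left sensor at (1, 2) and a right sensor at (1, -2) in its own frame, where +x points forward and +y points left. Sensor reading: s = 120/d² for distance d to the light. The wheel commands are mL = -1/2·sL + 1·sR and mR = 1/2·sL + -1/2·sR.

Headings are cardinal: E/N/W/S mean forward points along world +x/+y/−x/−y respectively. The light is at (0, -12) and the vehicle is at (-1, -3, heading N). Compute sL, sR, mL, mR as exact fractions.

left sensor world pos  = (-3, -2); dL² = 109
right sensor world pos = (1, -2); dR² = 101
sL = 120/109 = 120/109
sR = 120/101 = 120/101
mL = -1/2·sL + 1·sR = 7020/11009
mR = 1/2·sL + -1/2·sR = -480/11009

120/109 120/101 7020/11009 -480/11009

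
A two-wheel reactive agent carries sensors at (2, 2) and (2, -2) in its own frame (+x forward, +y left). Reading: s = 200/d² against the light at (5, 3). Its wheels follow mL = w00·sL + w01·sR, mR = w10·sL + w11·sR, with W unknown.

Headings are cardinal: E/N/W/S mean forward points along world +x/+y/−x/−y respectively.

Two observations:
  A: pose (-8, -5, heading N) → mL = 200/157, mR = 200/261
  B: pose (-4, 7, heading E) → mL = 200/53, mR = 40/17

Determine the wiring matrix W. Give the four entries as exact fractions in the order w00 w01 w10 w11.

0 1 1 0

obs A: pose=(-8,-5,N) → sL=200/261, sR=200/157, mL=200/157, mR=200/261
obs B: pose=(-4,7,E) → sL=40/17, sR=200/53, mL=200/53, mR=40/17
sensor matrix S = [[200/261, 200/157], [40/17, 200/53]]; det S = -3904000/36920277
solve [mL_A; mL_B] = S·[w00; w01] and [mR_A; mR_B] = S·[w10; w11]:
  w00 = 0, w01 = 1, w10 = 1, w11 = 0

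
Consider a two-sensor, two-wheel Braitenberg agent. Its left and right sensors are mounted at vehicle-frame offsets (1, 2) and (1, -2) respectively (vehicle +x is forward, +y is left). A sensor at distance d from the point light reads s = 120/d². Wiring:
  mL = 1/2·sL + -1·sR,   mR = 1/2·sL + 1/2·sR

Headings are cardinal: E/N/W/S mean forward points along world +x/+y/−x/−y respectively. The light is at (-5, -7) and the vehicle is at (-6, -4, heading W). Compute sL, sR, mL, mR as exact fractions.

24 120/29 228/29 408/29

left sensor world pos  = (-7, -6); dL² = 5
right sensor world pos = (-7, -2); dR² = 29
sL = 120/5 = 24
sR = 120/29 = 120/29
mL = 1/2·sL + -1·sR = 228/29
mR = 1/2·sL + 1/2·sR = 408/29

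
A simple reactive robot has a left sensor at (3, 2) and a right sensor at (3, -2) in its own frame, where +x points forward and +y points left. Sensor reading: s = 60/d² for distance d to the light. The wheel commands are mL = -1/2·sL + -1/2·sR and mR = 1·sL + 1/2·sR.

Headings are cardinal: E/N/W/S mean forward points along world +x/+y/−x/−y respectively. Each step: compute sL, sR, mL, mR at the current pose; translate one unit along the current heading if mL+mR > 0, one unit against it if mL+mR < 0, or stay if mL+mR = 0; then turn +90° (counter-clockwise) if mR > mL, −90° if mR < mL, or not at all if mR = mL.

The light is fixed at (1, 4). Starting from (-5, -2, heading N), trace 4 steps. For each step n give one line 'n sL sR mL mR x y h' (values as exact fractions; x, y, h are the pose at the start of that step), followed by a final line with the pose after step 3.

0 60/73 12/5 -588/365 738/365 -5 -2 N
1 6/13 2/3 -22/39 31/39 -5 -1 W
2 60/89 12/29 -1404/2581 2274/2581 -6 -1 S
3 15/8 3/4 -21/16 9/4 -6 -2 E
final -5 -2 N

n=0: pose=(-5,-2,N); sL=60/73, sR=12/5; mL=-588/365, mR=738/365; mL+mR=30/73 → advance +1; mR−mL=1326/365 → turn +1·90°
n=1: pose=(-5,-1,W); sL=6/13, sR=2/3; mL=-22/39, mR=31/39; mL+mR=3/13 → advance +1; mR−mL=53/39 → turn +1·90°
n=2: pose=(-6,-1,S); sL=60/89, sR=12/29; mL=-1404/2581, mR=2274/2581; mL+mR=30/89 → advance +1; mR−mL=3678/2581 → turn +1·90°
n=3: pose=(-6,-2,E); sL=15/8, sR=3/4; mL=-21/16, mR=9/4; mL+mR=15/16 → advance +1; mR−mL=57/16 → turn +1·90°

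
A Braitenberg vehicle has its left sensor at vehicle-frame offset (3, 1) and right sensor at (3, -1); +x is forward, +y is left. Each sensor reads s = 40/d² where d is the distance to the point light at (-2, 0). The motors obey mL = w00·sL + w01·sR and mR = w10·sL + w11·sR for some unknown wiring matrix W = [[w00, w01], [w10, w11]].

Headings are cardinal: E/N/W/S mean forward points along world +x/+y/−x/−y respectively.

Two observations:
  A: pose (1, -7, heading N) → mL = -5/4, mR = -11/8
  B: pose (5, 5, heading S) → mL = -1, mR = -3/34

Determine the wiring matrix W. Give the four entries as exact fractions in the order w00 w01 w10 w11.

obs A: pose=(1,-7,N) → sL=2, sR=5/4, mL=-5/4, mR=-11/8
obs B: pose=(5,5,S) → sL=10/17, sR=1, mL=-1, mR=-3/34
sensor matrix S = [[2, 5/4], [10/17, 1]]; det S = 43/34
solve [mL_A; mL_B] = S·[w00; w01] and [mR_A; mR_B] = S·[w10; w11]:
  w00 = 0, w01 = -1, w10 = -1, w11 = 1/2

0 -1 -1 1/2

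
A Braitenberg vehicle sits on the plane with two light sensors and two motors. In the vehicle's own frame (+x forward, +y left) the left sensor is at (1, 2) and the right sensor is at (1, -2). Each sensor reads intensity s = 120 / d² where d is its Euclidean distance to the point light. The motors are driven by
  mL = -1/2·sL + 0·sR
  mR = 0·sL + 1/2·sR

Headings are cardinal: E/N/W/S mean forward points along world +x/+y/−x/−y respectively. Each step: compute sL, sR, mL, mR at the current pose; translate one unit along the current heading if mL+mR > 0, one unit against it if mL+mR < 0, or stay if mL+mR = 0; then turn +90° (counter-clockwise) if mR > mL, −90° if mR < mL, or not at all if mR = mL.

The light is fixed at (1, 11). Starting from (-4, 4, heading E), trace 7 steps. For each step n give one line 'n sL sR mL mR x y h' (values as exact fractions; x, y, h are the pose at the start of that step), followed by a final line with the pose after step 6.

n=0: pose=(-4,4,E); sL=120/41, sR=120/97; mL=-60/41, mR=60/97; mL+mR=-3360/3977 → advance -1; mR−mL=8280/3977 → turn +1·90°
n=1: pose=(-5,4,N); sL=6/5, sR=30/13; mL=-3/5, mR=15/13; mL+mR=36/65 → advance +1; mR−mL=114/65 → turn +1·90°
n=2: pose=(-5,5,W); sL=120/113, sR=24/13; mL=-60/113, mR=12/13; mL+mR=576/1469 → advance +1; mR−mL=2136/1469 → turn +1·90°
n=3: pose=(-6,5,S); sL=60/37, sR=12/13; mL=-30/37, mR=6/13; mL+mR=-168/481 → advance -1; mR−mL=612/481 → turn +1·90°
n=4: pose=(-6,6,E); sL=8/3, sR=24/17; mL=-4/3, mR=12/17; mL+mR=-32/51 → advance -1; mR−mL=104/51 → turn +1·90°
n=5: pose=(-7,6,N); sL=30/29, sR=30/13; mL=-15/29, mR=15/13; mL+mR=240/377 → advance +1; mR−mL=630/377 → turn +1·90°
n=6: pose=(-7,7,W); sL=40/39, sR=24/17; mL=-20/39, mR=12/17; mL+mR=128/663 → advance +1; mR−mL=808/663 → turn +1·90°

0 120/41 120/97 -60/41 60/97 -4 4 E
1 6/5 30/13 -3/5 15/13 -5 4 N
2 120/113 24/13 -60/113 12/13 -5 5 W
3 60/37 12/13 -30/37 6/13 -6 5 S
4 8/3 24/17 -4/3 12/17 -6 6 E
5 30/29 30/13 -15/29 15/13 -7 6 N
6 40/39 24/17 -20/39 12/17 -7 7 W
final -8 7 S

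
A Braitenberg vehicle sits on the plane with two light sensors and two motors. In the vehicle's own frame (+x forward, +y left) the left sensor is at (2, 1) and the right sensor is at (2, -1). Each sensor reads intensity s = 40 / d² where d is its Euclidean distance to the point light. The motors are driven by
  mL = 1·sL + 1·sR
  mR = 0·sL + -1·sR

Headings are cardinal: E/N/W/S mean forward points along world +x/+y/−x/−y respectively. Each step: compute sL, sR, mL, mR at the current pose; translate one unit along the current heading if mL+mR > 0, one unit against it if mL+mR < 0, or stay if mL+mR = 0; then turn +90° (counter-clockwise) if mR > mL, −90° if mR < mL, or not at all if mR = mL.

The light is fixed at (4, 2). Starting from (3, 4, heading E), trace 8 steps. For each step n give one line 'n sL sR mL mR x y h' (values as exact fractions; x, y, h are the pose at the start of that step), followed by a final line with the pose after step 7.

0 4 20 24 -20 3 4 E
1 40 40 80 -40 4 4 S
2 10 5 15 -5 4 3 W
3 40/13 40/9 880/117 -40/9 3 3 N
4 4 20 24 -20 3 4 E
5 40 40 80 -40 4 4 S
6 10 5 15 -5 4 3 W
7 40/13 40/9 880/117 -40/9 3 3 N
final 3 4 E

n=0: pose=(3,4,E); sL=4, sR=20; mL=24, mR=-20; mL+mR=4 → advance +1; mR−mL=-44 → turn -1·90°
n=1: pose=(4,4,S); sL=40, sR=40; mL=80, mR=-40; mL+mR=40 → advance +1; mR−mL=-120 → turn -1·90°
n=2: pose=(4,3,W); sL=10, sR=5; mL=15, mR=-5; mL+mR=10 → advance +1; mR−mL=-20 → turn -1·90°
n=3: pose=(3,3,N); sL=40/13, sR=40/9; mL=880/117, mR=-40/9; mL+mR=40/13 → advance +1; mR−mL=-1400/117 → turn -1·90°
n=4: pose=(3,4,E); sL=4, sR=20; mL=24, mR=-20; mL+mR=4 → advance +1; mR−mL=-44 → turn -1·90°
n=5: pose=(4,4,S); sL=40, sR=40; mL=80, mR=-40; mL+mR=40 → advance +1; mR−mL=-120 → turn -1·90°
n=6: pose=(4,3,W); sL=10, sR=5; mL=15, mR=-5; mL+mR=10 → advance +1; mR−mL=-20 → turn -1·90°
n=7: pose=(3,3,N); sL=40/13, sR=40/9; mL=880/117, mR=-40/9; mL+mR=40/13 → advance +1; mR−mL=-1400/117 → turn -1·90°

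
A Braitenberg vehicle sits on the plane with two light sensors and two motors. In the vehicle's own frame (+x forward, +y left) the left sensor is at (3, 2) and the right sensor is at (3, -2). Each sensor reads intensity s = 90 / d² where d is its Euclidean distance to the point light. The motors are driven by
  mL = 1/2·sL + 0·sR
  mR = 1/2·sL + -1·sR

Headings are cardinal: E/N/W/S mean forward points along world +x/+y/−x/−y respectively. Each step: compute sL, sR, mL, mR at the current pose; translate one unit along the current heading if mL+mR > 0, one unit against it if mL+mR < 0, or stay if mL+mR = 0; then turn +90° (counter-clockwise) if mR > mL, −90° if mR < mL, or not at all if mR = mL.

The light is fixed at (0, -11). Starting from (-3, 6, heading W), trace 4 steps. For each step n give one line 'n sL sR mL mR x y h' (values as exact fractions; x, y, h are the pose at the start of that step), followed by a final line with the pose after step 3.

n=0: pose=(-3,6,W); sL=10/29, sR=90/397; mL=5/29, mR=-625/11513; mL+mR=1360/11513 → advance +1; mR−mL=-90/397 → turn -1·90°
n=1: pose=(-4,6,N); sL=45/218, sR=45/202; mL=45/436, mR=-5265/44036; mL+mR=-180/11009 → advance -1; mR−mL=-45/202 → turn -1·90°
n=2: pose=(-4,5,E); sL=18/65, sR=90/197; mL=9/65, mR=-4077/12805; mL+mR=-2304/12805 → advance -1; mR−mL=-90/197 → turn -1·90°
n=3: pose=(-5,5,S); sL=45/89, sR=45/109; mL=45/178, mR=-3105/19402; mL+mR=900/9701 → advance +1; mR−mL=-45/109 → turn -1·90°

0 10/29 90/397 5/29 -625/11513 -3 6 W
1 45/218 45/202 45/436 -5265/44036 -4 6 N
2 18/65 90/197 9/65 -4077/12805 -4 5 E
3 45/89 45/109 45/178 -3105/19402 -5 5 S
final -5 4 W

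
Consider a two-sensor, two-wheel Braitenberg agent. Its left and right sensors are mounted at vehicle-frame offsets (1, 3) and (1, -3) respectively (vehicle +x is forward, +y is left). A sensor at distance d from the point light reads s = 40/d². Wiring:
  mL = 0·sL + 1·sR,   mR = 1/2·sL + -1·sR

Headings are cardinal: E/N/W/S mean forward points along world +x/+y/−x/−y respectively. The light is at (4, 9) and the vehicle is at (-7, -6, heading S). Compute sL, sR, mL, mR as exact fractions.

1/8 10/113 10/113 -47/1808

left sensor world pos  = (-4, -7); dL² = 320
right sensor world pos = (-10, -7); dR² = 452
sL = 40/320 = 1/8
sR = 40/452 = 10/113
mL = 0·sL + 1·sR = 10/113
mR = 1/2·sL + -1·sR = -47/1808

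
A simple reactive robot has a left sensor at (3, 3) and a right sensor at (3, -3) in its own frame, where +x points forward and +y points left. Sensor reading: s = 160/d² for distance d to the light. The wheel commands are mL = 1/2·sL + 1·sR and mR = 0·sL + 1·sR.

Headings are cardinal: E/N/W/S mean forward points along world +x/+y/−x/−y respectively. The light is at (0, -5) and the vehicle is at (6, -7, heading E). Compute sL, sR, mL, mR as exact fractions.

left sensor world pos  = (9, -4); dL² = 82
right sensor world pos = (9, -10); dR² = 106
sL = 160/82 = 80/41
sR = 160/106 = 80/53
mL = 1/2·sL + 1·sR = 5400/2173
mR = 0·sL + 1·sR = 80/53

80/41 80/53 5400/2173 80/53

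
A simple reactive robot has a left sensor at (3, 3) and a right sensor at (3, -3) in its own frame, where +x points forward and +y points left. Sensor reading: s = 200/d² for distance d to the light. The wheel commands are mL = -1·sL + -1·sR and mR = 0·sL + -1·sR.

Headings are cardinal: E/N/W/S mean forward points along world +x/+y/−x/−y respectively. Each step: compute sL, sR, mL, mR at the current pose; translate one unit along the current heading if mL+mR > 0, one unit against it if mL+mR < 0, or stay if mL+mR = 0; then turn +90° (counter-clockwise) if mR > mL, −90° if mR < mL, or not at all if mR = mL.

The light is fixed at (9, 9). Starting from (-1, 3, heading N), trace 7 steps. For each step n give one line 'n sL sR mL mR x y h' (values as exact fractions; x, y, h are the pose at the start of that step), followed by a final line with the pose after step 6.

n=0: pose=(-1,3,N); sL=100/89, sR=100/29; mL=-11800/2581, mR=-100/29; mL+mR=-20700/2581 → advance -1; mR−mL=100/89 → turn +1·90°
n=1: pose=(-1,2,W); sL=200/269, sR=40/37; mL=-18160/9953, mR=-40/37; mL+mR=-28920/9953 → advance -1; mR−mL=200/269 → turn +1·90°
n=2: pose=(0,2,S); sL=25/17, sR=50/61; mL=-2375/1037, mR=-50/61; mL+mR=-3225/1037 → advance -1; mR−mL=25/17 → turn +1·90°
n=3: pose=(0,3,E); sL=40/9, sR=200/117; mL=-80/13, mR=-200/117; mL+mR=-920/117 → advance -1; mR−mL=40/9 → turn +1·90°
n=4: pose=(-1,3,N); sL=100/89, sR=100/29; mL=-11800/2581, mR=-100/29; mL+mR=-20700/2581 → advance -1; mR−mL=100/89 → turn +1·90°
n=5: pose=(-1,2,W); sL=200/269, sR=40/37; mL=-18160/9953, mR=-40/37; mL+mR=-28920/9953 → advance -1; mR−mL=200/269 → turn +1·90°
n=6: pose=(0,2,S); sL=25/17, sR=50/61; mL=-2375/1037, mR=-50/61; mL+mR=-3225/1037 → advance -1; mR−mL=25/17 → turn +1·90°

0 100/89 100/29 -11800/2581 -100/29 -1 3 N
1 200/269 40/37 -18160/9953 -40/37 -1 2 W
2 25/17 50/61 -2375/1037 -50/61 0 2 S
3 40/9 200/117 -80/13 -200/117 0 3 E
4 100/89 100/29 -11800/2581 -100/29 -1 3 N
5 200/269 40/37 -18160/9953 -40/37 -1 2 W
6 25/17 50/61 -2375/1037 -50/61 0 2 S
final 0 3 E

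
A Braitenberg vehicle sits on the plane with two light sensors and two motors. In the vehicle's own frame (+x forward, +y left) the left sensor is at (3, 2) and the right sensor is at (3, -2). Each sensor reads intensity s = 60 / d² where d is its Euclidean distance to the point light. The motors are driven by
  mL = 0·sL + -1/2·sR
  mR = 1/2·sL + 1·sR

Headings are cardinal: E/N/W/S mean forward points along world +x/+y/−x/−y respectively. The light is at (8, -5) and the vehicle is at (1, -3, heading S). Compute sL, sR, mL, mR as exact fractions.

left sensor world pos  = (3, -6); dL² = 26
right sensor world pos = (-1, -6); dR² = 82
sL = 60/26 = 30/13
sR = 60/82 = 30/41
mL = 0·sL + -1/2·sR = -15/41
mR = 1/2·sL + 1·sR = 1005/533

30/13 30/41 -15/41 1005/533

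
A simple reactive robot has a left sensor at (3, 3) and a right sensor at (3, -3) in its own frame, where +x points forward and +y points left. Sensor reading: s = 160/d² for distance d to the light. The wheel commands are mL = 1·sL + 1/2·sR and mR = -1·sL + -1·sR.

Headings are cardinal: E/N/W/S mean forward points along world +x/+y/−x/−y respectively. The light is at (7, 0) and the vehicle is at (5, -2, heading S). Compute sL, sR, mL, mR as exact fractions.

80/13 16/5 504/65 -608/65

left sensor world pos  = (8, -5); dL² = 26
right sensor world pos = (2, -5); dR² = 50
sL = 160/26 = 80/13
sR = 160/50 = 16/5
mL = 1·sL + 1/2·sR = 504/65
mR = -1·sL + -1·sR = -608/65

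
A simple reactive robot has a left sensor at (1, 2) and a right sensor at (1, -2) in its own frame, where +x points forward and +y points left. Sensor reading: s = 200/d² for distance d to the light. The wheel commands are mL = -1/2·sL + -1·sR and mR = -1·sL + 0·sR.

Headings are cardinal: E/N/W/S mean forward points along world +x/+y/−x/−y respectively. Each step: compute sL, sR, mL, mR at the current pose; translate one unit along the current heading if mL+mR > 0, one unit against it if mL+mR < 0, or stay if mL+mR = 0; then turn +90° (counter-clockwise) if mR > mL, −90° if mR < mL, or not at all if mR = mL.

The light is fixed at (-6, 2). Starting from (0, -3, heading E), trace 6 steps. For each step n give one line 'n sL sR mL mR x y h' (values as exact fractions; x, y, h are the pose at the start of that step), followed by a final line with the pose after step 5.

0 100/29 100/49 -5350/1421 -100/29 0 -3 E
1 8 40/13 -92/13 -8 -1 -3 N
2 50/13 2 -51/13 -50/13 -1 -4 E
3 200/29 200/61 -11900/1769 -200/29 -2 -4 N
4 4 100/53 -206/53 -4 -2 -5 E
5 200/89 40/13 -4860/1157 -200/89 -3 -5 S
final -3 -4 E

n=0: pose=(0,-3,E); sL=100/29, sR=100/49; mL=-5350/1421, mR=-100/29; mL+mR=-10250/1421 → advance -1; mR−mL=450/1421 → turn +1·90°
n=1: pose=(-1,-3,N); sL=8, sR=40/13; mL=-92/13, mR=-8; mL+mR=-196/13 → advance -1; mR−mL=-12/13 → turn -1·90°
n=2: pose=(-1,-4,E); sL=50/13, sR=2; mL=-51/13, mR=-50/13; mL+mR=-101/13 → advance -1; mR−mL=1/13 → turn +1·90°
n=3: pose=(-2,-4,N); sL=200/29, sR=200/61; mL=-11900/1769, mR=-200/29; mL+mR=-24100/1769 → advance -1; mR−mL=-300/1769 → turn -1·90°
n=4: pose=(-2,-5,E); sL=4, sR=100/53; mL=-206/53, mR=-4; mL+mR=-418/53 → advance -1; mR−mL=-6/53 → turn -1·90°
n=5: pose=(-3,-5,S); sL=200/89, sR=40/13; mL=-4860/1157, mR=-200/89; mL+mR=-7460/1157 → advance -1; mR−mL=2260/1157 → turn +1·90°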